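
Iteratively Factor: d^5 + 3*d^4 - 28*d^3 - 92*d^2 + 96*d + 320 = (d + 4)*(d^4 - d^3 - 24*d^2 + 4*d + 80) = (d - 5)*(d + 4)*(d^3 + 4*d^2 - 4*d - 16) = (d - 5)*(d + 2)*(d + 4)*(d^2 + 2*d - 8) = (d - 5)*(d + 2)*(d + 4)^2*(d - 2)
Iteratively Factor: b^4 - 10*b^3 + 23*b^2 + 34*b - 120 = (b - 5)*(b^3 - 5*b^2 - 2*b + 24) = (b - 5)*(b - 4)*(b^2 - b - 6) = (b - 5)*(b - 4)*(b + 2)*(b - 3)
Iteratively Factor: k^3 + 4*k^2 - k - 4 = (k + 4)*(k^2 - 1) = (k - 1)*(k + 4)*(k + 1)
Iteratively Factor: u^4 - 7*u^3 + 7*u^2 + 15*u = (u)*(u^3 - 7*u^2 + 7*u + 15) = u*(u - 5)*(u^2 - 2*u - 3) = u*(u - 5)*(u + 1)*(u - 3)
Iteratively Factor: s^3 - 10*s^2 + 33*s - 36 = (s - 4)*(s^2 - 6*s + 9) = (s - 4)*(s - 3)*(s - 3)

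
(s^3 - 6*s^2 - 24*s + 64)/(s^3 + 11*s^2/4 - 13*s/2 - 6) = 4*(s - 8)/(4*s + 3)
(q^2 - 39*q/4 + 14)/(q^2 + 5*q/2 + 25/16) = 4*(4*q^2 - 39*q + 56)/(16*q^2 + 40*q + 25)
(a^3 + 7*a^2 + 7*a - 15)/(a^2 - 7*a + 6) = (a^2 + 8*a + 15)/(a - 6)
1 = 1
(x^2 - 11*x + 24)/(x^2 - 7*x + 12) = (x - 8)/(x - 4)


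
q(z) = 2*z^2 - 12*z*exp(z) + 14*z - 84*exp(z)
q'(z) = -12*z*exp(z) + 4*z - 96*exp(z) + 14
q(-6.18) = -10.16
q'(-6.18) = -10.77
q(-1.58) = -30.52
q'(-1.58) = -8.19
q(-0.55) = -51.75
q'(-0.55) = -39.78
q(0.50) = -140.88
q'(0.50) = -152.17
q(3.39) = -3628.31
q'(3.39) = -4027.18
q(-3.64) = -25.52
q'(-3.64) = -1.93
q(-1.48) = -31.42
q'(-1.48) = -9.73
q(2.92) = -2149.22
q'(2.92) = -2403.97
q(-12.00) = 120.00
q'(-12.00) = -34.00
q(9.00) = -1555504.11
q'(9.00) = -1652979.12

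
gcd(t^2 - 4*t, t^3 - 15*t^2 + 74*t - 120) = t - 4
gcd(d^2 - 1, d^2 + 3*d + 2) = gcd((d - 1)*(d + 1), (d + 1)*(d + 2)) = d + 1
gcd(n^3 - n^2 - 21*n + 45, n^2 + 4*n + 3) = 1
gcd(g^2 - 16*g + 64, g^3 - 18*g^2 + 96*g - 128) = g^2 - 16*g + 64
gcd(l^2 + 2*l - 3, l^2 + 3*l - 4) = l - 1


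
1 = 1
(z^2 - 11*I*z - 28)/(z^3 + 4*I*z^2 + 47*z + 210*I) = (z - 4*I)/(z^2 + 11*I*z - 30)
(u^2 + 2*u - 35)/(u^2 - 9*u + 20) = (u + 7)/(u - 4)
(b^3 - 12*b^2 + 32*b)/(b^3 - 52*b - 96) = b*(b - 4)/(b^2 + 8*b + 12)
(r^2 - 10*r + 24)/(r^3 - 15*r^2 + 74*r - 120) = 1/(r - 5)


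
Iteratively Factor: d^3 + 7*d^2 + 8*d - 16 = (d + 4)*(d^2 + 3*d - 4) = (d - 1)*(d + 4)*(d + 4)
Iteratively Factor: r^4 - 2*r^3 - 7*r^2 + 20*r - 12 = (r - 1)*(r^3 - r^2 - 8*r + 12) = (r - 1)*(r + 3)*(r^2 - 4*r + 4) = (r - 2)*(r - 1)*(r + 3)*(r - 2)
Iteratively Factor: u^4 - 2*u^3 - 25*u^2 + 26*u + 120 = (u - 5)*(u^3 + 3*u^2 - 10*u - 24) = (u - 5)*(u - 3)*(u^2 + 6*u + 8) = (u - 5)*(u - 3)*(u + 2)*(u + 4)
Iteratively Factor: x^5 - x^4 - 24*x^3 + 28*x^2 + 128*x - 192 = (x + 3)*(x^4 - 4*x^3 - 12*x^2 + 64*x - 64) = (x - 2)*(x + 3)*(x^3 - 2*x^2 - 16*x + 32) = (x - 2)*(x + 3)*(x + 4)*(x^2 - 6*x + 8) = (x - 4)*(x - 2)*(x + 3)*(x + 4)*(x - 2)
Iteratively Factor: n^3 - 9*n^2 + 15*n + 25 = (n + 1)*(n^2 - 10*n + 25) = (n - 5)*(n + 1)*(n - 5)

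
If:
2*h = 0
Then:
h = 0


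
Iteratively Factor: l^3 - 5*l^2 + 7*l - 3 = (l - 1)*(l^2 - 4*l + 3) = (l - 3)*(l - 1)*(l - 1)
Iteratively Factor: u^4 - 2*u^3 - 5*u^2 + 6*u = (u - 1)*(u^3 - u^2 - 6*u) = (u - 3)*(u - 1)*(u^2 + 2*u) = u*(u - 3)*(u - 1)*(u + 2)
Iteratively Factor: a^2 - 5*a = (a)*(a - 5)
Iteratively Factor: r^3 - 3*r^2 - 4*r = (r + 1)*(r^2 - 4*r) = (r - 4)*(r + 1)*(r)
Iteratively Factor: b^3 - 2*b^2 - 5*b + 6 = (b + 2)*(b^2 - 4*b + 3) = (b - 3)*(b + 2)*(b - 1)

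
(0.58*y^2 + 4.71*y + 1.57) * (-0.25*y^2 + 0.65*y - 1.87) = -0.145*y^4 - 0.8005*y^3 + 1.5844*y^2 - 7.7872*y - 2.9359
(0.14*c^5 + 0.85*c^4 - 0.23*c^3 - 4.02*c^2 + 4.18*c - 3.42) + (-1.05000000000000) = 0.14*c^5 + 0.85*c^4 - 0.23*c^3 - 4.02*c^2 + 4.18*c - 4.47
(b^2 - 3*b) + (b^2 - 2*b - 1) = 2*b^2 - 5*b - 1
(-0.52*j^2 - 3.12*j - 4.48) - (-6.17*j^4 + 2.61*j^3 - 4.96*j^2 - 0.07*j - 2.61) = 6.17*j^4 - 2.61*j^3 + 4.44*j^2 - 3.05*j - 1.87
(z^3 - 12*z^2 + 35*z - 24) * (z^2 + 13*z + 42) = z^5 + z^4 - 79*z^3 - 73*z^2 + 1158*z - 1008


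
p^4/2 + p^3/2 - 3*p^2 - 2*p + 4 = (p/2 + 1)*(p - 2)*(p - 1)*(p + 2)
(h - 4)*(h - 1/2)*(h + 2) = h^3 - 5*h^2/2 - 7*h + 4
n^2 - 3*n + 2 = (n - 2)*(n - 1)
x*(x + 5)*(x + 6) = x^3 + 11*x^2 + 30*x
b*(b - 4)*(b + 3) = b^3 - b^2 - 12*b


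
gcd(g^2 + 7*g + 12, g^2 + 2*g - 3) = g + 3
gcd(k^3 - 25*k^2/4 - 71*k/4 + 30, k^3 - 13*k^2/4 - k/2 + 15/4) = k - 5/4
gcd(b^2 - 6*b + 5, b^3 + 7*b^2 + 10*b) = 1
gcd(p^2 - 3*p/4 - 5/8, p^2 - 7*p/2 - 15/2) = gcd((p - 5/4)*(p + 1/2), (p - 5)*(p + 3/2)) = 1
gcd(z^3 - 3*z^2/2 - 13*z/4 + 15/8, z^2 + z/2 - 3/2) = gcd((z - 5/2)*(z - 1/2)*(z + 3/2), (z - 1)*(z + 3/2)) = z + 3/2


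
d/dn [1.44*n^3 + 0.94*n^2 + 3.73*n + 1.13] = 4.32*n^2 + 1.88*n + 3.73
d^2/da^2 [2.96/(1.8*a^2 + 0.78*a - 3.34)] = (-19.1808*a^2 - 8.31168*a + 2.96*(3.6*a + 0.78)*(7.2*a + 1.56) + 35.59104)/(1.8*a^2 + 0.78*a - 3.34)^3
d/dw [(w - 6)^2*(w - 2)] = (w - 6)*(3*w - 10)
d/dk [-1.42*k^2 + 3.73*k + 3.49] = 3.73 - 2.84*k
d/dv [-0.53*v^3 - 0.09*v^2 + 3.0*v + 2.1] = -1.59*v^2 - 0.18*v + 3.0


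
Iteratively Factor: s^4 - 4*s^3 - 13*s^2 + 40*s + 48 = (s - 4)*(s^3 - 13*s - 12) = (s - 4)*(s + 3)*(s^2 - 3*s - 4) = (s - 4)^2*(s + 3)*(s + 1)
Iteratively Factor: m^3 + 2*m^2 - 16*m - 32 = (m + 4)*(m^2 - 2*m - 8) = (m - 4)*(m + 4)*(m + 2)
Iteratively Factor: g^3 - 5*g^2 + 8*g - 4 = (g - 2)*(g^2 - 3*g + 2) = (g - 2)*(g - 1)*(g - 2)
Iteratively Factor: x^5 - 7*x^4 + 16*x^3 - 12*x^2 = (x)*(x^4 - 7*x^3 + 16*x^2 - 12*x) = x*(x - 2)*(x^3 - 5*x^2 + 6*x) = x*(x - 3)*(x - 2)*(x^2 - 2*x) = x*(x - 3)*(x - 2)^2*(x)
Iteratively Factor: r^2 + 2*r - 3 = (r - 1)*(r + 3)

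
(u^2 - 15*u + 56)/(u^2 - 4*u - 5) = (-u^2 + 15*u - 56)/(-u^2 + 4*u + 5)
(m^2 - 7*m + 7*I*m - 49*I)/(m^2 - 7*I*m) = (m^2 + 7*m*(-1 + I) - 49*I)/(m*(m - 7*I))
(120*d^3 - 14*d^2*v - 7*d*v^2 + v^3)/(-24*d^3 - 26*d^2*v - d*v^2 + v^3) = (-5*d + v)/(d + v)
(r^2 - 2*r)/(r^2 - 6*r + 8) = r/(r - 4)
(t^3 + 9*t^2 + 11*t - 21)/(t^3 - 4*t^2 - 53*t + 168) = (t^2 + 2*t - 3)/(t^2 - 11*t + 24)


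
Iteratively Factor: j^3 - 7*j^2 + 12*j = (j - 3)*(j^2 - 4*j) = j*(j - 3)*(j - 4)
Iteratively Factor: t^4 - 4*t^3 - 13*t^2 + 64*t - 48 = (t - 1)*(t^3 - 3*t^2 - 16*t + 48) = (t - 1)*(t + 4)*(t^2 - 7*t + 12) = (t - 4)*(t - 1)*(t + 4)*(t - 3)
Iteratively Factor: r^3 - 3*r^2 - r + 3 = (r + 1)*(r^2 - 4*r + 3) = (r - 3)*(r + 1)*(r - 1)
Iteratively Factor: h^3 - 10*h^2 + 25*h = (h - 5)*(h^2 - 5*h) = h*(h - 5)*(h - 5)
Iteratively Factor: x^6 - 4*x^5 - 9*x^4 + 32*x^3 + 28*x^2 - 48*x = (x)*(x^5 - 4*x^4 - 9*x^3 + 32*x^2 + 28*x - 48) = x*(x - 1)*(x^4 - 3*x^3 - 12*x^2 + 20*x + 48) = x*(x - 3)*(x - 1)*(x^3 - 12*x - 16) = x*(x - 3)*(x - 1)*(x + 2)*(x^2 - 2*x - 8) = x*(x - 4)*(x - 3)*(x - 1)*(x + 2)*(x + 2)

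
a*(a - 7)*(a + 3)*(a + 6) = a^4 + 2*a^3 - 45*a^2 - 126*a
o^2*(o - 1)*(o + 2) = o^4 + o^3 - 2*o^2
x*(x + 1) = x^2 + x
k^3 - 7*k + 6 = (k - 2)*(k - 1)*(k + 3)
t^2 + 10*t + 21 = (t + 3)*(t + 7)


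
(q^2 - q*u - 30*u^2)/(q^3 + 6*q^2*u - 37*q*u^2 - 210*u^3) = 1/(q + 7*u)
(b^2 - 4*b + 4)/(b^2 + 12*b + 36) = (b^2 - 4*b + 4)/(b^2 + 12*b + 36)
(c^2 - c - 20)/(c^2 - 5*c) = (c + 4)/c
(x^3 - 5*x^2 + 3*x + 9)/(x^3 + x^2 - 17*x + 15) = (x^2 - 2*x - 3)/(x^2 + 4*x - 5)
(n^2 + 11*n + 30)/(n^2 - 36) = (n + 5)/(n - 6)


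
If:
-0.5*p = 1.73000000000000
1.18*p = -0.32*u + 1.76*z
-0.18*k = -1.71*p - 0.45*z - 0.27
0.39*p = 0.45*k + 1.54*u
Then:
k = -33.16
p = -3.46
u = 8.81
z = -0.72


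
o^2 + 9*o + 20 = (o + 4)*(o + 5)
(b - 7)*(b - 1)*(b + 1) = b^3 - 7*b^2 - b + 7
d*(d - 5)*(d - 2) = d^3 - 7*d^2 + 10*d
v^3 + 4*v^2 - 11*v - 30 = (v - 3)*(v + 2)*(v + 5)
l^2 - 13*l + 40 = (l - 8)*(l - 5)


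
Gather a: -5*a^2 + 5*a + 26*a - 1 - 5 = -5*a^2 + 31*a - 6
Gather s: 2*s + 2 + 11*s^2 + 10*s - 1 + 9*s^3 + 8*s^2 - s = 9*s^3 + 19*s^2 + 11*s + 1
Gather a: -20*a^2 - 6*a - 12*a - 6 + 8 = -20*a^2 - 18*a + 2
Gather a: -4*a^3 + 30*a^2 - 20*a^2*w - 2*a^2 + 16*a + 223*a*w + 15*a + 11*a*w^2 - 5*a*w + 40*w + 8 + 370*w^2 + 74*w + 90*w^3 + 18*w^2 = -4*a^3 + a^2*(28 - 20*w) + a*(11*w^2 + 218*w + 31) + 90*w^3 + 388*w^2 + 114*w + 8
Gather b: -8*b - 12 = -8*b - 12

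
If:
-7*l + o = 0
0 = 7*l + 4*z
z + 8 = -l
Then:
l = 32/3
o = 224/3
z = -56/3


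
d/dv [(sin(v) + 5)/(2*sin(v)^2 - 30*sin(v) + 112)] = (-10*sin(v) + cos(v)^2 + 130)*cos(v)/(2*(sin(v)^2 - 15*sin(v) + 56)^2)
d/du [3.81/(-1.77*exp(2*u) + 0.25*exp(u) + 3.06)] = (13.4874*exp(u) - 0.9525)*exp(u)/(-1.77*exp(2*u) + 0.25*exp(u) + 3.06)^2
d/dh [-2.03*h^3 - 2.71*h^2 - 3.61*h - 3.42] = -6.09*h^2 - 5.42*h - 3.61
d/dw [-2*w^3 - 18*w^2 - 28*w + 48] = -6*w^2 - 36*w - 28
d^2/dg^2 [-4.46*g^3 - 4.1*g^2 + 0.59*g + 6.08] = -26.76*g - 8.2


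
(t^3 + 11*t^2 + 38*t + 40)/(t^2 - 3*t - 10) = (t^2 + 9*t + 20)/(t - 5)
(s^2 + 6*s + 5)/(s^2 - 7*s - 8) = (s + 5)/(s - 8)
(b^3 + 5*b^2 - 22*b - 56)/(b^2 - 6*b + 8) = (b^2 + 9*b + 14)/(b - 2)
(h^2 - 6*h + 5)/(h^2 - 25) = (h - 1)/(h + 5)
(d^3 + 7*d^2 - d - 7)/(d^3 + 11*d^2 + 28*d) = (d^2 - 1)/(d*(d + 4))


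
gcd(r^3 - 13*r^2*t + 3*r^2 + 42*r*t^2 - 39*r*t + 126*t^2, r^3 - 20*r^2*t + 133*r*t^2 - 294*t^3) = r^2 - 13*r*t + 42*t^2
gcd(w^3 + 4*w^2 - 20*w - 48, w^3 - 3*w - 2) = 1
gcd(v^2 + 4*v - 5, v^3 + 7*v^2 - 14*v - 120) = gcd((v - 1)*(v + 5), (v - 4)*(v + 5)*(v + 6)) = v + 5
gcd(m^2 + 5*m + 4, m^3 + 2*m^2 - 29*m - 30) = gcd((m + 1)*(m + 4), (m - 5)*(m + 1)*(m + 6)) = m + 1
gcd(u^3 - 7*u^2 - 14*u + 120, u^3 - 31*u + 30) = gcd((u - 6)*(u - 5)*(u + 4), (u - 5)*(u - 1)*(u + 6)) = u - 5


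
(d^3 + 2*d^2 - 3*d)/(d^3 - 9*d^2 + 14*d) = (d^2 + 2*d - 3)/(d^2 - 9*d + 14)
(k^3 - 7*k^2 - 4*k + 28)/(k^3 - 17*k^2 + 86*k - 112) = (k + 2)/(k - 8)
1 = 1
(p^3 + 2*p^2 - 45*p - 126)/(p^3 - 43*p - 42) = (p + 3)/(p + 1)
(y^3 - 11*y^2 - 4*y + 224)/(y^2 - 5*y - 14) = (y^2 - 4*y - 32)/(y + 2)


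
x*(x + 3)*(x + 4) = x^3 + 7*x^2 + 12*x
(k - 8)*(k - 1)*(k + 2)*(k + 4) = k^4 - 3*k^3 - 38*k^2 - 24*k + 64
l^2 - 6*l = l*(l - 6)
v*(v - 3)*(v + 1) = v^3 - 2*v^2 - 3*v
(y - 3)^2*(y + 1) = y^3 - 5*y^2 + 3*y + 9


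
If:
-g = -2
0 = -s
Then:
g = 2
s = 0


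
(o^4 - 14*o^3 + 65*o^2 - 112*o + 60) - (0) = o^4 - 14*o^3 + 65*o^2 - 112*o + 60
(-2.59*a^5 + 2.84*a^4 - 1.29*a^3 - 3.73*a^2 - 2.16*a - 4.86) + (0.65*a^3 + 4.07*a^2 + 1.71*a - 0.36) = -2.59*a^5 + 2.84*a^4 - 0.64*a^3 + 0.34*a^2 - 0.45*a - 5.22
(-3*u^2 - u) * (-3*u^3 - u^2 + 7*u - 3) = 9*u^5 + 6*u^4 - 20*u^3 + 2*u^2 + 3*u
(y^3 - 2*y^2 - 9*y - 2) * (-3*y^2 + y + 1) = -3*y^5 + 7*y^4 + 26*y^3 - 5*y^2 - 11*y - 2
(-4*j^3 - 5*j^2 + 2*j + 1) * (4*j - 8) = -16*j^4 + 12*j^3 + 48*j^2 - 12*j - 8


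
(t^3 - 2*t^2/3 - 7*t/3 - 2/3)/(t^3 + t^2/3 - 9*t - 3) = (t^2 - t - 2)/(t^2 - 9)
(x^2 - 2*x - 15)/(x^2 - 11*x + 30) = (x + 3)/(x - 6)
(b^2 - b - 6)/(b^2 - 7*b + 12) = (b + 2)/(b - 4)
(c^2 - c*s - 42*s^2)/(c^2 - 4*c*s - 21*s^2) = (c + 6*s)/(c + 3*s)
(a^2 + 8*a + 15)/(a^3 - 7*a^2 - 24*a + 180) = (a + 3)/(a^2 - 12*a + 36)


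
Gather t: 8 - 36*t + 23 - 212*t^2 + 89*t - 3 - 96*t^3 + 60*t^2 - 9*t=-96*t^3 - 152*t^2 + 44*t + 28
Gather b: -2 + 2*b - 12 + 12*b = 14*b - 14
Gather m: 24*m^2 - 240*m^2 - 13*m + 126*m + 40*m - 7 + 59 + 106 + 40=-216*m^2 + 153*m + 198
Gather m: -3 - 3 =-6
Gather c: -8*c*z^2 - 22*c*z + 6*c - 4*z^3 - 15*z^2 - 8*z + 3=c*(-8*z^2 - 22*z + 6) - 4*z^3 - 15*z^2 - 8*z + 3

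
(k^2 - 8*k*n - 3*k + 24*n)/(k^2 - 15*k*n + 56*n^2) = (k - 3)/(k - 7*n)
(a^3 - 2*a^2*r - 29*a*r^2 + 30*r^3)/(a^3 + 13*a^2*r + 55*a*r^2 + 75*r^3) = (a^2 - 7*a*r + 6*r^2)/(a^2 + 8*a*r + 15*r^2)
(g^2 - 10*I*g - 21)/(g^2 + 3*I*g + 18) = (g - 7*I)/(g + 6*I)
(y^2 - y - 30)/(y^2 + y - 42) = (y + 5)/(y + 7)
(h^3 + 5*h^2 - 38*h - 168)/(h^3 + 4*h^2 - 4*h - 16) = (h^2 + h - 42)/(h^2 - 4)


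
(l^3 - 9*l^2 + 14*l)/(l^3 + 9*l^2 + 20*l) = (l^2 - 9*l + 14)/(l^2 + 9*l + 20)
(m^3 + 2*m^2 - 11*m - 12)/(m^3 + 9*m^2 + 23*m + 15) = (m^2 + m - 12)/(m^2 + 8*m + 15)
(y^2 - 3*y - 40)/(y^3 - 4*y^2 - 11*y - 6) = (-y^2 + 3*y + 40)/(-y^3 + 4*y^2 + 11*y + 6)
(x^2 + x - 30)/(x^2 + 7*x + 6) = (x - 5)/(x + 1)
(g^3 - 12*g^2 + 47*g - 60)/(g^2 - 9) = (g^2 - 9*g + 20)/(g + 3)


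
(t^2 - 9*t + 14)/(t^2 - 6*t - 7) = (t - 2)/(t + 1)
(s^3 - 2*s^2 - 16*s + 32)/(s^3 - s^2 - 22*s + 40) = (s + 4)/(s + 5)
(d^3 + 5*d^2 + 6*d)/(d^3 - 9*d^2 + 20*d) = (d^2 + 5*d + 6)/(d^2 - 9*d + 20)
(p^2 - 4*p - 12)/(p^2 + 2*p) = (p - 6)/p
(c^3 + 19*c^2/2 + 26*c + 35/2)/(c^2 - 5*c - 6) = (2*c^2 + 17*c + 35)/(2*(c - 6))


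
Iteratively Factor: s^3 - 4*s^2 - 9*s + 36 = (s - 4)*(s^2 - 9) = (s - 4)*(s - 3)*(s + 3)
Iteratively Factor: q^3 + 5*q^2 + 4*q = (q + 4)*(q^2 + q) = (q + 1)*(q + 4)*(q)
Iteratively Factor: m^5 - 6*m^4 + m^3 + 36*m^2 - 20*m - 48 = (m - 4)*(m^4 - 2*m^3 - 7*m^2 + 8*m + 12) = (m - 4)*(m + 2)*(m^3 - 4*m^2 + m + 6) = (m - 4)*(m + 1)*(m + 2)*(m^2 - 5*m + 6) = (m - 4)*(m - 3)*(m + 1)*(m + 2)*(m - 2)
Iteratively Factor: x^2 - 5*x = (x - 5)*(x)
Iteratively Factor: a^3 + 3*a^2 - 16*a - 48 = (a + 3)*(a^2 - 16) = (a - 4)*(a + 3)*(a + 4)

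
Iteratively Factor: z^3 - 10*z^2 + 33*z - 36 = (z - 3)*(z^2 - 7*z + 12) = (z - 3)^2*(z - 4)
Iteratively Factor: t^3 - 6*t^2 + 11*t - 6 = (t - 3)*(t^2 - 3*t + 2) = (t - 3)*(t - 1)*(t - 2)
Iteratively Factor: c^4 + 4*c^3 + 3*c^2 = (c + 1)*(c^3 + 3*c^2) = c*(c + 1)*(c^2 + 3*c) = c^2*(c + 1)*(c + 3)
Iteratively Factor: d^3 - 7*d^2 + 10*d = (d - 5)*(d^2 - 2*d) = d*(d - 5)*(d - 2)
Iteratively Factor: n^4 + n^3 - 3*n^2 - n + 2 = (n + 1)*(n^3 - 3*n + 2) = (n + 1)*(n + 2)*(n^2 - 2*n + 1) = (n - 1)*(n + 1)*(n + 2)*(n - 1)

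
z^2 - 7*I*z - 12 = (z - 4*I)*(z - 3*I)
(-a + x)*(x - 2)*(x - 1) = -a*x^2 + 3*a*x - 2*a + x^3 - 3*x^2 + 2*x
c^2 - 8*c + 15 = (c - 5)*(c - 3)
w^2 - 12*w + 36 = (w - 6)^2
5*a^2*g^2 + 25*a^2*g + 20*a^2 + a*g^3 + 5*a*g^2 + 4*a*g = (5*a + g)*(g + 4)*(a*g + a)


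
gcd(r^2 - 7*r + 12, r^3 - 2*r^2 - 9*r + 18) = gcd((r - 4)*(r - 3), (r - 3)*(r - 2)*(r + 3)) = r - 3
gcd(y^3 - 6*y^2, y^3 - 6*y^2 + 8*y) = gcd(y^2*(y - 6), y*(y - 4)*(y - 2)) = y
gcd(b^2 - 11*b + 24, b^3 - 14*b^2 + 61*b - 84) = b - 3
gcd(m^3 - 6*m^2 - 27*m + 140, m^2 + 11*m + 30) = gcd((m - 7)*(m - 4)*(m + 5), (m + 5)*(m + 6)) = m + 5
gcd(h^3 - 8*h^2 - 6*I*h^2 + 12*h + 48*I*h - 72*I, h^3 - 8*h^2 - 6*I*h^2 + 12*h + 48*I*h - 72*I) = h^3 + h^2*(-8 - 6*I) + h*(12 + 48*I) - 72*I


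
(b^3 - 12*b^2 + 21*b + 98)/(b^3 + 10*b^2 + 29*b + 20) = (b^3 - 12*b^2 + 21*b + 98)/(b^3 + 10*b^2 + 29*b + 20)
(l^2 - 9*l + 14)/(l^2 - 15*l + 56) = (l - 2)/(l - 8)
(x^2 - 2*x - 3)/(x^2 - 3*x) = (x + 1)/x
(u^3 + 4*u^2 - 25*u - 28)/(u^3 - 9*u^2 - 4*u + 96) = (u^2 + 8*u + 7)/(u^2 - 5*u - 24)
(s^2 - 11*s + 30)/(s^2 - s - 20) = (s - 6)/(s + 4)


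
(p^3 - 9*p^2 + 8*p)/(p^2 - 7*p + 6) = p*(p - 8)/(p - 6)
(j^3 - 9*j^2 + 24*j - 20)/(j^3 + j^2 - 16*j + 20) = (j - 5)/(j + 5)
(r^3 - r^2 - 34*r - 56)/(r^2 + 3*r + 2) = (r^2 - 3*r - 28)/(r + 1)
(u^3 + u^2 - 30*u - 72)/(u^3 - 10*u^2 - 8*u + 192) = (u + 3)/(u - 8)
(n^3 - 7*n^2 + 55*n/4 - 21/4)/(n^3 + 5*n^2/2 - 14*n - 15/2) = (4*n^2 - 16*n + 7)/(2*(2*n^2 + 11*n + 5))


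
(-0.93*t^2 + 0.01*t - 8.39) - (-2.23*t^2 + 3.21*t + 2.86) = 1.3*t^2 - 3.2*t - 11.25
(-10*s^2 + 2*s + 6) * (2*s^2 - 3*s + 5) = -20*s^4 + 34*s^3 - 44*s^2 - 8*s + 30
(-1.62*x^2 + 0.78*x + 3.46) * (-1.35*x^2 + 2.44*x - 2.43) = 2.187*x^4 - 5.0058*x^3 + 1.1688*x^2 + 6.547*x - 8.4078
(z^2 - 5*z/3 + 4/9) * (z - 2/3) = z^3 - 7*z^2/3 + 14*z/9 - 8/27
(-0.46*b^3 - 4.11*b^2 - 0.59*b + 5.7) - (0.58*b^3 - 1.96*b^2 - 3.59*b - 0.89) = -1.04*b^3 - 2.15*b^2 + 3.0*b + 6.59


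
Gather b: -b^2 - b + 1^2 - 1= -b^2 - b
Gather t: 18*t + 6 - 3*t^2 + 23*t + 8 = -3*t^2 + 41*t + 14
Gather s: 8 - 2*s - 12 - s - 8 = -3*s - 12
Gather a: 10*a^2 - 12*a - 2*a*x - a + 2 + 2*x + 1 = 10*a^2 + a*(-2*x - 13) + 2*x + 3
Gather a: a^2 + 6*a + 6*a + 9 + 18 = a^2 + 12*a + 27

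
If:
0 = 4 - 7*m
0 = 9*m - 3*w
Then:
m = 4/7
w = 12/7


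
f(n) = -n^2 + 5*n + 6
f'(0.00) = 5.00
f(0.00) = 6.00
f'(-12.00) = 29.00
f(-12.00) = -198.00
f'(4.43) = -3.86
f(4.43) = 8.53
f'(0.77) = 3.46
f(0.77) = 9.26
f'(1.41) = 2.18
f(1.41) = 11.06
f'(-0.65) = 6.30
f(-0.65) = 2.33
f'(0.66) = 3.68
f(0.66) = 8.86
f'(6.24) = -7.48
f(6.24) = -1.74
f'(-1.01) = 7.02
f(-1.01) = -0.07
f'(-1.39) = 7.78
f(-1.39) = -2.88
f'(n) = 5 - 2*n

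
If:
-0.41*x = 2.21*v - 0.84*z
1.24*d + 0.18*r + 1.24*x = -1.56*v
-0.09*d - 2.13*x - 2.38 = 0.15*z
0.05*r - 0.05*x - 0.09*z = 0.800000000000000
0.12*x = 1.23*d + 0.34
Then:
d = -0.37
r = 12.48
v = -0.35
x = -1.00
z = -1.40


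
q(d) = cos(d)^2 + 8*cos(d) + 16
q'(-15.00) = 4.21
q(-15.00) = 10.50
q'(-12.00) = -5.20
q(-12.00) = 23.46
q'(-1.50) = 8.12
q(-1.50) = 16.57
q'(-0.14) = 1.39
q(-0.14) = 24.90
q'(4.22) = 6.22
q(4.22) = 12.44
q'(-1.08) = 7.89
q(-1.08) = 19.99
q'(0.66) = -5.87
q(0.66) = 22.94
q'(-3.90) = -4.50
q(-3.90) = 10.72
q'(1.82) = -7.27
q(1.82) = 14.09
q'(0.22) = -2.17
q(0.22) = 24.76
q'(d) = -2*sin(d)*cos(d) - 8*sin(d)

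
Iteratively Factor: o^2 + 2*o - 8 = (o + 4)*(o - 2)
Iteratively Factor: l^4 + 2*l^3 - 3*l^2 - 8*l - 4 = (l + 2)*(l^3 - 3*l - 2) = (l - 2)*(l + 2)*(l^2 + 2*l + 1) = (l - 2)*(l + 1)*(l + 2)*(l + 1)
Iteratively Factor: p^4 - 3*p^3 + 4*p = (p)*(p^3 - 3*p^2 + 4) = p*(p - 2)*(p^2 - p - 2) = p*(p - 2)*(p + 1)*(p - 2)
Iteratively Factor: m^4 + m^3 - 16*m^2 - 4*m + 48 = (m + 2)*(m^3 - m^2 - 14*m + 24) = (m - 3)*(m + 2)*(m^2 + 2*m - 8) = (m - 3)*(m + 2)*(m + 4)*(m - 2)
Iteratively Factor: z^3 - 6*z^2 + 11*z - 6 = (z - 3)*(z^2 - 3*z + 2) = (z - 3)*(z - 1)*(z - 2)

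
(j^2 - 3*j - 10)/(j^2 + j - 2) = (j - 5)/(j - 1)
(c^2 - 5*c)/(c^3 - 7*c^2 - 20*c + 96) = c*(c - 5)/(c^3 - 7*c^2 - 20*c + 96)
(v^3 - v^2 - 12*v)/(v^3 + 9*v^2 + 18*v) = (v - 4)/(v + 6)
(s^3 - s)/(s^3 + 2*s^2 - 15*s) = (s^2 - 1)/(s^2 + 2*s - 15)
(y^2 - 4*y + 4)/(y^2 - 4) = (y - 2)/(y + 2)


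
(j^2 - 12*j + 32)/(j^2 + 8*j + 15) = (j^2 - 12*j + 32)/(j^2 + 8*j + 15)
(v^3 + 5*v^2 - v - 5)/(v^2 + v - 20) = (v^2 - 1)/(v - 4)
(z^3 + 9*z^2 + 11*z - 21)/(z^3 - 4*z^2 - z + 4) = (z^2 + 10*z + 21)/(z^2 - 3*z - 4)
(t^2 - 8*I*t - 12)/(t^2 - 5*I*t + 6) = (t - 2*I)/(t + I)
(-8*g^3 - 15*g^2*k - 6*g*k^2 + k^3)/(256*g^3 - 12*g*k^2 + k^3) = (-g^2 - 2*g*k - k^2)/(32*g^2 + 4*g*k - k^2)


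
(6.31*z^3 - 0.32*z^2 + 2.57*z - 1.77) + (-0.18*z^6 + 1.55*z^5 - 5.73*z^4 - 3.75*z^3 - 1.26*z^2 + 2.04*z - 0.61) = -0.18*z^6 + 1.55*z^5 - 5.73*z^4 + 2.56*z^3 - 1.58*z^2 + 4.61*z - 2.38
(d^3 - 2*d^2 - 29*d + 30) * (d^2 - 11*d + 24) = d^5 - 13*d^4 + 17*d^3 + 301*d^2 - 1026*d + 720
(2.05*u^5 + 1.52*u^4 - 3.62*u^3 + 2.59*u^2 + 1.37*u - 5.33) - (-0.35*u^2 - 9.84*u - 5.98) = 2.05*u^5 + 1.52*u^4 - 3.62*u^3 + 2.94*u^2 + 11.21*u + 0.65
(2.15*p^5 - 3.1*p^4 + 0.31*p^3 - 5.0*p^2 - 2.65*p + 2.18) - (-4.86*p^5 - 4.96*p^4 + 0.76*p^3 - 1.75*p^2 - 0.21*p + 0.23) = 7.01*p^5 + 1.86*p^4 - 0.45*p^3 - 3.25*p^2 - 2.44*p + 1.95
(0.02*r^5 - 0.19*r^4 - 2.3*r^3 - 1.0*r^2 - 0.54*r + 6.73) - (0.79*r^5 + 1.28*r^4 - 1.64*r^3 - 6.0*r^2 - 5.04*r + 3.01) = -0.77*r^5 - 1.47*r^4 - 0.66*r^3 + 5.0*r^2 + 4.5*r + 3.72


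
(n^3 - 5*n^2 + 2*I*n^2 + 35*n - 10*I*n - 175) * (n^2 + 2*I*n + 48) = n^5 - 5*n^4 + 4*I*n^4 + 79*n^3 - 20*I*n^3 - 395*n^2 + 166*I*n^2 + 1680*n - 830*I*n - 8400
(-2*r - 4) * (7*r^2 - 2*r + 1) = -14*r^3 - 24*r^2 + 6*r - 4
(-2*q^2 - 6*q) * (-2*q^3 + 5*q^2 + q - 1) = 4*q^5 + 2*q^4 - 32*q^3 - 4*q^2 + 6*q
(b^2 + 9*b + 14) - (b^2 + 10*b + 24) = -b - 10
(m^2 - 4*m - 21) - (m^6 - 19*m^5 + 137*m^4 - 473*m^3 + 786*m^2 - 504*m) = -m^6 + 19*m^5 - 137*m^4 + 473*m^3 - 785*m^2 + 500*m - 21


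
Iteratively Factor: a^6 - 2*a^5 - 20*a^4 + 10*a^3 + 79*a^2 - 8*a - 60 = (a - 2)*(a^5 - 20*a^3 - 30*a^2 + 19*a + 30) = (a - 2)*(a + 3)*(a^4 - 3*a^3 - 11*a^2 + 3*a + 10) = (a - 2)*(a + 1)*(a + 3)*(a^3 - 4*a^2 - 7*a + 10) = (a - 2)*(a + 1)*(a + 2)*(a + 3)*(a^2 - 6*a + 5) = (a - 2)*(a - 1)*(a + 1)*(a + 2)*(a + 3)*(a - 5)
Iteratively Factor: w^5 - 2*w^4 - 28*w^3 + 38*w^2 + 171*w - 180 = (w + 4)*(w^4 - 6*w^3 - 4*w^2 + 54*w - 45) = (w - 3)*(w + 4)*(w^3 - 3*w^2 - 13*w + 15) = (w - 3)*(w - 1)*(w + 4)*(w^2 - 2*w - 15) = (w - 3)*(w - 1)*(w + 3)*(w + 4)*(w - 5)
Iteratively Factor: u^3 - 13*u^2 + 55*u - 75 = (u - 5)*(u^2 - 8*u + 15) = (u - 5)*(u - 3)*(u - 5)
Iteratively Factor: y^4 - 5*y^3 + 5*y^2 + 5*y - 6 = (y - 3)*(y^3 - 2*y^2 - y + 2) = (y - 3)*(y + 1)*(y^2 - 3*y + 2) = (y - 3)*(y - 2)*(y + 1)*(y - 1)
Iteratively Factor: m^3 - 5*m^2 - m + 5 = (m + 1)*(m^2 - 6*m + 5) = (m - 1)*(m + 1)*(m - 5)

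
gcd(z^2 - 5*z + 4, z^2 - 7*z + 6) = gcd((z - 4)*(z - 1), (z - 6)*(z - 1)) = z - 1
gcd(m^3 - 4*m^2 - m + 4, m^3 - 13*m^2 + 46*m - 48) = 1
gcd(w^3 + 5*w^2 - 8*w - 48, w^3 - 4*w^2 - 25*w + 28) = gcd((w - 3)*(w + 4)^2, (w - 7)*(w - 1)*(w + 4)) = w + 4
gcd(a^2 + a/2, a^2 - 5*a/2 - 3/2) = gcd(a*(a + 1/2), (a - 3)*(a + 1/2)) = a + 1/2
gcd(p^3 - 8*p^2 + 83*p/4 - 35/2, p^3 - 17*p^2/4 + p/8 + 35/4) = p^2 - 11*p/2 + 7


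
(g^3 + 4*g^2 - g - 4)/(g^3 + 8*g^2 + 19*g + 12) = (g - 1)/(g + 3)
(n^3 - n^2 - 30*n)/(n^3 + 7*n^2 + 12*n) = (n^2 - n - 30)/(n^2 + 7*n + 12)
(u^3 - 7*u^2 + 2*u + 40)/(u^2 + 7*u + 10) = (u^2 - 9*u + 20)/(u + 5)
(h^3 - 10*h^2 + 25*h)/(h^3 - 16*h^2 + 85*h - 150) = h/(h - 6)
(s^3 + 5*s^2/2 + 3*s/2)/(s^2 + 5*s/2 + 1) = s*(2*s^2 + 5*s + 3)/(2*s^2 + 5*s + 2)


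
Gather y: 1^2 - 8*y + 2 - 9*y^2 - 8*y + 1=-9*y^2 - 16*y + 4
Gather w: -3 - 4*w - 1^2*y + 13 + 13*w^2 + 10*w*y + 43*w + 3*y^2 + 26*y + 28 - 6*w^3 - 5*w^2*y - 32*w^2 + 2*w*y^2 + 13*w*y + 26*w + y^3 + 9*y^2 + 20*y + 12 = -6*w^3 + w^2*(-5*y - 19) + w*(2*y^2 + 23*y + 65) + y^3 + 12*y^2 + 45*y + 50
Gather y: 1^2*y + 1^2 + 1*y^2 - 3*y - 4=y^2 - 2*y - 3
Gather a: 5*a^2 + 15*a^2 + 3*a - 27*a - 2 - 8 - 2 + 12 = 20*a^2 - 24*a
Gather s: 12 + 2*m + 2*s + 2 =2*m + 2*s + 14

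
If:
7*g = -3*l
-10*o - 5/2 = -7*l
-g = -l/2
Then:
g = 0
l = 0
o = -1/4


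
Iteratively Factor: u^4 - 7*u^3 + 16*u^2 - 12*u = (u - 3)*(u^3 - 4*u^2 + 4*u) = u*(u - 3)*(u^2 - 4*u + 4) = u*(u - 3)*(u - 2)*(u - 2)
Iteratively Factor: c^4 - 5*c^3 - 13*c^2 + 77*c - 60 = (c - 3)*(c^3 - 2*c^2 - 19*c + 20) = (c - 3)*(c + 4)*(c^2 - 6*c + 5) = (c - 3)*(c - 1)*(c + 4)*(c - 5)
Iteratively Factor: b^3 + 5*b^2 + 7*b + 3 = (b + 3)*(b^2 + 2*b + 1) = (b + 1)*(b + 3)*(b + 1)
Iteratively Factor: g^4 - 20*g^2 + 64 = (g + 2)*(g^3 - 2*g^2 - 16*g + 32) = (g - 4)*(g + 2)*(g^2 + 2*g - 8) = (g - 4)*(g - 2)*(g + 2)*(g + 4)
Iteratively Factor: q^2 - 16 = (q - 4)*(q + 4)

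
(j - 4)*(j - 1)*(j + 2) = j^3 - 3*j^2 - 6*j + 8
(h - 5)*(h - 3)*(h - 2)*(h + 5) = h^4 - 5*h^3 - 19*h^2 + 125*h - 150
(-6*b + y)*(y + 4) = -6*b*y - 24*b + y^2 + 4*y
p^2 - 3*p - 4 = (p - 4)*(p + 1)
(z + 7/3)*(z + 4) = z^2 + 19*z/3 + 28/3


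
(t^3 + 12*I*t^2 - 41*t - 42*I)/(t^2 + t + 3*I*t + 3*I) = (t^2 + 9*I*t - 14)/(t + 1)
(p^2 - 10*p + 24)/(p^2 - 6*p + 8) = (p - 6)/(p - 2)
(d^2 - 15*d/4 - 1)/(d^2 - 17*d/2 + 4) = (4*d^2 - 15*d - 4)/(2*(2*d^2 - 17*d + 8))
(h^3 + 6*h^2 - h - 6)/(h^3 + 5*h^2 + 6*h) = (h^3 + 6*h^2 - h - 6)/(h*(h^2 + 5*h + 6))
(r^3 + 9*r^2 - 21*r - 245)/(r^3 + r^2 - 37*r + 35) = (r + 7)/(r - 1)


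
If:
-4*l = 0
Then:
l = 0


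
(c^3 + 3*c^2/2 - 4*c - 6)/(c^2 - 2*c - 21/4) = 2*(c^2 - 4)/(2*c - 7)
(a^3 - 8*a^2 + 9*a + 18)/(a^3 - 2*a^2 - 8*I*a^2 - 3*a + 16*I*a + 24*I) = (a - 6)/(a - 8*I)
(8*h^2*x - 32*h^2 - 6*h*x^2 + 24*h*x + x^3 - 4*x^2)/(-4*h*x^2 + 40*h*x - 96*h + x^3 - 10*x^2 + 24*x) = (-2*h + x)/(x - 6)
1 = 1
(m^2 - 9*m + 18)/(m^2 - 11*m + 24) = (m - 6)/(m - 8)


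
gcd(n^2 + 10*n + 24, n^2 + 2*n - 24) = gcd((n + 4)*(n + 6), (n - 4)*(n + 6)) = n + 6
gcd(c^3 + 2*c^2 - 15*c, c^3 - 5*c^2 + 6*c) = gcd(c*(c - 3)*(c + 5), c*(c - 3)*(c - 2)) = c^2 - 3*c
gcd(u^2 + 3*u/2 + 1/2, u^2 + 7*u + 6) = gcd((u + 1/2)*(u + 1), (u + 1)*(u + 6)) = u + 1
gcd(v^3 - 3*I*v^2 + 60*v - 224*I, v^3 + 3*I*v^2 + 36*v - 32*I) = v^2 + 4*I*v + 32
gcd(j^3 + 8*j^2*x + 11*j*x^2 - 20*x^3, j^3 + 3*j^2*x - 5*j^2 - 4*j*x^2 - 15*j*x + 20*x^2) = -j^2 - 3*j*x + 4*x^2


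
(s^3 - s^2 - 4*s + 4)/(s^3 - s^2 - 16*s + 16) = (s^2 - 4)/(s^2 - 16)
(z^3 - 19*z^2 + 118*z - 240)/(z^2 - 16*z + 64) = (z^2 - 11*z + 30)/(z - 8)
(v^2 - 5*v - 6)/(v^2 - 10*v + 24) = (v + 1)/(v - 4)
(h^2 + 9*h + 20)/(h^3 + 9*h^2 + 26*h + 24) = (h + 5)/(h^2 + 5*h + 6)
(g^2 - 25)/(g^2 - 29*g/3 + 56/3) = 3*(g^2 - 25)/(3*g^2 - 29*g + 56)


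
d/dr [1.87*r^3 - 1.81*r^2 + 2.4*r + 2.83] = 5.61*r^2 - 3.62*r + 2.4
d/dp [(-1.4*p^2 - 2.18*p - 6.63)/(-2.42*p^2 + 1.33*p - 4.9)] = (-7.1376*p^2 - 18.3692*p + 19.4999)/(5.8564*p^4 - 6.4372*p^3 + 25.4849*p^2 - 13.034*p + 24.01)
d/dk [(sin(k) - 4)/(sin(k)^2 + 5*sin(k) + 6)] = (8*sin(k) + cos(k)^2 + 25)*cos(k)/(sin(k)^2 + 5*sin(k) + 6)^2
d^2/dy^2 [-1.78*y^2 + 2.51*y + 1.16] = -3.56000000000000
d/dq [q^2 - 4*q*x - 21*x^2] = 2*q - 4*x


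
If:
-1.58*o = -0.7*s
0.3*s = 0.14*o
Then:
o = 0.00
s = 0.00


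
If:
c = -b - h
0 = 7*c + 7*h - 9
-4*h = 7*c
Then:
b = -9/7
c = -12/7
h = 3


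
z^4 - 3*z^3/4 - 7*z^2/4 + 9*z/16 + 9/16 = (z - 3/2)*(z - 3/4)*(z + 1/2)*(z + 1)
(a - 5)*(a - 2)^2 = a^3 - 9*a^2 + 24*a - 20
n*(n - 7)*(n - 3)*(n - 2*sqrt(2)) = n^4 - 10*n^3 - 2*sqrt(2)*n^3 + 21*n^2 + 20*sqrt(2)*n^2 - 42*sqrt(2)*n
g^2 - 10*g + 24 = (g - 6)*(g - 4)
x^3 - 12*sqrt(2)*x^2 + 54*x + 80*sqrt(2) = (x - 8*sqrt(2))*(x - 5*sqrt(2))*(x + sqrt(2))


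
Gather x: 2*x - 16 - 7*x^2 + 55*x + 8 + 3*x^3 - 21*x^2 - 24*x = 3*x^3 - 28*x^2 + 33*x - 8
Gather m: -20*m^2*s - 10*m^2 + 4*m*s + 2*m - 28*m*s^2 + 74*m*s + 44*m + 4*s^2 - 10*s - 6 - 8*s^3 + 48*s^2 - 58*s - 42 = m^2*(-20*s - 10) + m*(-28*s^2 + 78*s + 46) - 8*s^3 + 52*s^2 - 68*s - 48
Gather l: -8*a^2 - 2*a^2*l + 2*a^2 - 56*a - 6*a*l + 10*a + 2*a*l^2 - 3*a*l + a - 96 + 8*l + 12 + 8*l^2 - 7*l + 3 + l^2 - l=-6*a^2 - 45*a + l^2*(2*a + 9) + l*(-2*a^2 - 9*a) - 81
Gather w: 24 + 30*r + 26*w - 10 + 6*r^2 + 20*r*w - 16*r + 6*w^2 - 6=6*r^2 + 14*r + 6*w^2 + w*(20*r + 26) + 8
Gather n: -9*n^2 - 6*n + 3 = -9*n^2 - 6*n + 3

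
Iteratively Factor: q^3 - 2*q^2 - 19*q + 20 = (q + 4)*(q^2 - 6*q + 5) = (q - 5)*(q + 4)*(q - 1)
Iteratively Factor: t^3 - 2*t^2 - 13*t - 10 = (t + 1)*(t^2 - 3*t - 10) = (t + 1)*(t + 2)*(t - 5)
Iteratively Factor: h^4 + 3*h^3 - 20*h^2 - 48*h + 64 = (h + 4)*(h^3 - h^2 - 16*h + 16) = (h - 1)*(h + 4)*(h^2 - 16) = (h - 4)*(h - 1)*(h + 4)*(h + 4)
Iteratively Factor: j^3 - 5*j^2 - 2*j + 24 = (j - 3)*(j^2 - 2*j - 8) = (j - 4)*(j - 3)*(j + 2)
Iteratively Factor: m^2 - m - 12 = (m - 4)*(m + 3)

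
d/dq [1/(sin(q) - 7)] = -cos(q)/(sin(q) - 7)^2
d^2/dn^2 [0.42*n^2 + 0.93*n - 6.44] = 0.840000000000000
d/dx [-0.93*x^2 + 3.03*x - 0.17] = 3.03 - 1.86*x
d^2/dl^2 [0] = 0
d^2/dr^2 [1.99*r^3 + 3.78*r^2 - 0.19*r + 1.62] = 11.94*r + 7.56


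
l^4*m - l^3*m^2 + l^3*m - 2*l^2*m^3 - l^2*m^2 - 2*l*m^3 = l*(l - 2*m)*(l + m)*(l*m + m)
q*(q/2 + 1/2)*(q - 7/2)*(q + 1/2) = q^4/2 - q^3 - 19*q^2/8 - 7*q/8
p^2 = p^2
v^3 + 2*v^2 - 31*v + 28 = (v - 4)*(v - 1)*(v + 7)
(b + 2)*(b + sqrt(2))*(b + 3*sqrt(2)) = b^3 + 2*b^2 + 4*sqrt(2)*b^2 + 6*b + 8*sqrt(2)*b + 12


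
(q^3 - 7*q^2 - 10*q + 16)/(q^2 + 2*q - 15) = (q^3 - 7*q^2 - 10*q + 16)/(q^2 + 2*q - 15)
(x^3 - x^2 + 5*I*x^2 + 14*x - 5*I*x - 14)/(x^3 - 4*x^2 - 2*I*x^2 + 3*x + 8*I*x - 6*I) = (x + 7*I)/(x - 3)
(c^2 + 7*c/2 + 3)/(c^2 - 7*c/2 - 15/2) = (c + 2)/(c - 5)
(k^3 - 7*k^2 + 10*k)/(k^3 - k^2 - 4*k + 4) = k*(k - 5)/(k^2 + k - 2)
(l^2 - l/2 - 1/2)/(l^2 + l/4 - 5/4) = 2*(2*l + 1)/(4*l + 5)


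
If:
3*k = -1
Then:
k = -1/3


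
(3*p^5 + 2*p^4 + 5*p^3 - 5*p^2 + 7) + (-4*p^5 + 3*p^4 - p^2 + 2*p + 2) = -p^5 + 5*p^4 + 5*p^3 - 6*p^2 + 2*p + 9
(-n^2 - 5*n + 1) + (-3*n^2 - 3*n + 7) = -4*n^2 - 8*n + 8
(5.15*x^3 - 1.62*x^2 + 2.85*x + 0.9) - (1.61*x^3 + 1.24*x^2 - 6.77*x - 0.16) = 3.54*x^3 - 2.86*x^2 + 9.62*x + 1.06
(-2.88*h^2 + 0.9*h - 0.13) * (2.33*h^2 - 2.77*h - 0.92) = -6.7104*h^4 + 10.0746*h^3 - 0.1463*h^2 - 0.4679*h + 0.1196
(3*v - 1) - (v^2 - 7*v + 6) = -v^2 + 10*v - 7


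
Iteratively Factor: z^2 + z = (z + 1)*(z)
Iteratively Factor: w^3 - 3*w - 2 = (w + 1)*(w^2 - w - 2) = (w + 1)^2*(w - 2)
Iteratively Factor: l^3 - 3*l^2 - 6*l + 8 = (l + 2)*(l^2 - 5*l + 4) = (l - 4)*(l + 2)*(l - 1)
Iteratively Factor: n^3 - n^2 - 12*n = (n)*(n^2 - n - 12) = n*(n + 3)*(n - 4)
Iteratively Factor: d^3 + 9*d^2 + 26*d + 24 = (d + 2)*(d^2 + 7*d + 12) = (d + 2)*(d + 3)*(d + 4)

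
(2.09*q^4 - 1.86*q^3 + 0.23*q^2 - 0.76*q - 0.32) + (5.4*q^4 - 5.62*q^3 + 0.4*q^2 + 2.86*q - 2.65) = 7.49*q^4 - 7.48*q^3 + 0.63*q^2 + 2.1*q - 2.97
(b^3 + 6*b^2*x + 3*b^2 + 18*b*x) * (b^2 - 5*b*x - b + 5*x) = b^5 + b^4*x + 2*b^4 - 30*b^3*x^2 + 2*b^3*x - 3*b^3 - 60*b^2*x^2 - 3*b^2*x + 90*b*x^2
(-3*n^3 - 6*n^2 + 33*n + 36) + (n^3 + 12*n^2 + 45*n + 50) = -2*n^3 + 6*n^2 + 78*n + 86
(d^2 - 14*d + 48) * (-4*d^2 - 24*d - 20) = -4*d^4 + 32*d^3 + 124*d^2 - 872*d - 960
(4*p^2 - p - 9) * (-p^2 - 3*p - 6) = -4*p^4 - 11*p^3 - 12*p^2 + 33*p + 54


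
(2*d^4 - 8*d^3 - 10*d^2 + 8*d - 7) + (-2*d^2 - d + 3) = 2*d^4 - 8*d^3 - 12*d^2 + 7*d - 4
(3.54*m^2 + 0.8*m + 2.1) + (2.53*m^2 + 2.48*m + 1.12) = 6.07*m^2 + 3.28*m + 3.22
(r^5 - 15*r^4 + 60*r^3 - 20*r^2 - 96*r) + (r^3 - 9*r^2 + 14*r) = r^5 - 15*r^4 + 61*r^3 - 29*r^2 - 82*r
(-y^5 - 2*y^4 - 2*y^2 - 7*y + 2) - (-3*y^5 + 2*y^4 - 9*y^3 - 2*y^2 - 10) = 2*y^5 - 4*y^4 + 9*y^3 - 7*y + 12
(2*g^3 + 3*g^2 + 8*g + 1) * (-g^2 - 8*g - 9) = -2*g^5 - 19*g^4 - 50*g^3 - 92*g^2 - 80*g - 9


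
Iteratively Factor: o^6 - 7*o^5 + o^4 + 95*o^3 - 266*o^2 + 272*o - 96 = (o + 4)*(o^5 - 11*o^4 + 45*o^3 - 85*o^2 + 74*o - 24) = (o - 3)*(o + 4)*(o^4 - 8*o^3 + 21*o^2 - 22*o + 8) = (o - 3)*(o - 2)*(o + 4)*(o^3 - 6*o^2 + 9*o - 4) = (o - 3)*(o - 2)*(o - 1)*(o + 4)*(o^2 - 5*o + 4) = (o - 4)*(o - 3)*(o - 2)*(o - 1)*(o + 4)*(o - 1)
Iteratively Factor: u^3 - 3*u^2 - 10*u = (u)*(u^2 - 3*u - 10) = u*(u - 5)*(u + 2)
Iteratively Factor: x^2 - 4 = (x - 2)*(x + 2)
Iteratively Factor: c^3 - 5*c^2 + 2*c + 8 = (c - 4)*(c^2 - c - 2) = (c - 4)*(c - 2)*(c + 1)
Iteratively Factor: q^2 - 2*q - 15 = (q + 3)*(q - 5)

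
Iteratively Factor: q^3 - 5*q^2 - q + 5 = (q + 1)*(q^2 - 6*q + 5) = (q - 5)*(q + 1)*(q - 1)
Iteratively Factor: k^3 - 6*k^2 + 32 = (k - 4)*(k^2 - 2*k - 8) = (k - 4)^2*(k + 2)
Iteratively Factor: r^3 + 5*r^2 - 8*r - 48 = (r + 4)*(r^2 + r - 12) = (r + 4)^2*(r - 3)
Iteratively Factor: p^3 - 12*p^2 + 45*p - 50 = (p - 5)*(p^2 - 7*p + 10) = (p - 5)^2*(p - 2)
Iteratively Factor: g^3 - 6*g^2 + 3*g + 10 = (g - 5)*(g^2 - g - 2) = (g - 5)*(g + 1)*(g - 2)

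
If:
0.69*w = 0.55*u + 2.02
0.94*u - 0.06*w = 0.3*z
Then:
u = 0.33625730994152*z + 0.196881091617934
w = 0.268031189083821*z + 3.08447043534763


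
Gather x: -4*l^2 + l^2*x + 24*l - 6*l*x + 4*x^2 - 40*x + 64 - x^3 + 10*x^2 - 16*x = -4*l^2 + 24*l - x^3 + 14*x^2 + x*(l^2 - 6*l - 56) + 64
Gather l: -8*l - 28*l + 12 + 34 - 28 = 18 - 36*l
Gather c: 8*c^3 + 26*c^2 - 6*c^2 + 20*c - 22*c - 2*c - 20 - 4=8*c^3 + 20*c^2 - 4*c - 24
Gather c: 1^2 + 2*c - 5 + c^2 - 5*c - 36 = c^2 - 3*c - 40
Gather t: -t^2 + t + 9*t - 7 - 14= -t^2 + 10*t - 21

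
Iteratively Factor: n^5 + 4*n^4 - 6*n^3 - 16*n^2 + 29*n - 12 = (n - 1)*(n^4 + 5*n^3 - n^2 - 17*n + 12) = (n - 1)^2*(n^3 + 6*n^2 + 5*n - 12) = (n - 1)^2*(n + 4)*(n^2 + 2*n - 3) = (n - 1)^3*(n + 4)*(n + 3)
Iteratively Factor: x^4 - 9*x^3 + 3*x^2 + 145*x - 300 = (x + 4)*(x^3 - 13*x^2 + 55*x - 75) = (x - 3)*(x + 4)*(x^2 - 10*x + 25) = (x - 5)*(x - 3)*(x + 4)*(x - 5)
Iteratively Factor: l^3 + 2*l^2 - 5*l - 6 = (l + 1)*(l^2 + l - 6) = (l - 2)*(l + 1)*(l + 3)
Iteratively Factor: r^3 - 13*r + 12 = (r - 3)*(r^2 + 3*r - 4) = (r - 3)*(r + 4)*(r - 1)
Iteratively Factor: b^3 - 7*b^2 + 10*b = (b - 2)*(b^2 - 5*b) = b*(b - 2)*(b - 5)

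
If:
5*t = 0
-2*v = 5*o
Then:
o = -2*v/5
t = 0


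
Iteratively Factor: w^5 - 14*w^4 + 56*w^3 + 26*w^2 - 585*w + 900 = (w - 5)*(w^4 - 9*w^3 + 11*w^2 + 81*w - 180) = (w - 5)^2*(w^3 - 4*w^2 - 9*w + 36) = (w - 5)^2*(w - 4)*(w^2 - 9) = (w - 5)^2*(w - 4)*(w - 3)*(w + 3)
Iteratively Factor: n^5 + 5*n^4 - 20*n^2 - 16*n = (n + 4)*(n^4 + n^3 - 4*n^2 - 4*n) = n*(n + 4)*(n^3 + n^2 - 4*n - 4) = n*(n + 1)*(n + 4)*(n^2 - 4) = n*(n - 2)*(n + 1)*(n + 4)*(n + 2)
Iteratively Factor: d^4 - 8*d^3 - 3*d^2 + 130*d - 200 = (d - 2)*(d^3 - 6*d^2 - 15*d + 100) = (d - 5)*(d - 2)*(d^2 - d - 20) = (d - 5)^2*(d - 2)*(d + 4)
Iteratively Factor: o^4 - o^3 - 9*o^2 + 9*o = (o)*(o^3 - o^2 - 9*o + 9) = o*(o + 3)*(o^2 - 4*o + 3) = o*(o - 1)*(o + 3)*(o - 3)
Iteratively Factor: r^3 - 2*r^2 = (r)*(r^2 - 2*r) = r^2*(r - 2)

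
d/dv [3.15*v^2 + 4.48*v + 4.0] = 6.3*v + 4.48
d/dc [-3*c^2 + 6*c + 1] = 6 - 6*c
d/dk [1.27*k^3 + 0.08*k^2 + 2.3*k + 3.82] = 3.81*k^2 + 0.16*k + 2.3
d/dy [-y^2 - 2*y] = -2*y - 2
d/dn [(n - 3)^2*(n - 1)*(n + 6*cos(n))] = (n - 3)*(-(n - 3)*(n - 1)*(6*sin(n) - 1) + (n - 3)*(n + 6*cos(n)) + (n + 6*cos(n))*(2*n - 2))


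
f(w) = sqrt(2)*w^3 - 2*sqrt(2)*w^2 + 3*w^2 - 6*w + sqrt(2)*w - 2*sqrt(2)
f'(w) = 3*sqrt(2)*w^2 - 4*sqrt(2)*w + 6*w - 6 + sqrt(2)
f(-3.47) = -43.94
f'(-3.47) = 45.31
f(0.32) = -4.23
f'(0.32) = -4.04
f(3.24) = 32.22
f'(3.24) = 41.06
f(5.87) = 262.21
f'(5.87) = 143.62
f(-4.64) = -119.13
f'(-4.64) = 85.16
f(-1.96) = -3.83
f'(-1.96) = 11.04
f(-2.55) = -13.47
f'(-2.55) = 22.13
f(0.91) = -5.79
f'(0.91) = -0.76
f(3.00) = 23.14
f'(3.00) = 34.63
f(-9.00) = -978.62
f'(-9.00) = 335.98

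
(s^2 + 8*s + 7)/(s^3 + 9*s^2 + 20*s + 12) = (s + 7)/(s^2 + 8*s + 12)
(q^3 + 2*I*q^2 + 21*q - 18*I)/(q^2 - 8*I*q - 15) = (q^2 + 5*I*q + 6)/(q - 5*I)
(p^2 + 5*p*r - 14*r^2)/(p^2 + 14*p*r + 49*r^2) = (p - 2*r)/(p + 7*r)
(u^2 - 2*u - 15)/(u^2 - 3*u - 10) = (u + 3)/(u + 2)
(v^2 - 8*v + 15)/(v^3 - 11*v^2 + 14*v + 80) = (v - 3)/(v^2 - 6*v - 16)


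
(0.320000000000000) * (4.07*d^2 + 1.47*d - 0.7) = 1.3024*d^2 + 0.4704*d - 0.224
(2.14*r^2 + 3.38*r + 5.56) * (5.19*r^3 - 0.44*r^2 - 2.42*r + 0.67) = 11.1066*r^5 + 16.6006*r^4 + 22.1904*r^3 - 9.1922*r^2 - 11.1906*r + 3.7252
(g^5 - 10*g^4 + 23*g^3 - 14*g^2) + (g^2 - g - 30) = g^5 - 10*g^4 + 23*g^3 - 13*g^2 - g - 30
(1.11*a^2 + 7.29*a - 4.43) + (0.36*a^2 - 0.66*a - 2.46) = 1.47*a^2 + 6.63*a - 6.89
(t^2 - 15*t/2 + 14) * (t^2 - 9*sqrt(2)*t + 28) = t^4 - 9*sqrt(2)*t^3 - 15*t^3/2 + 42*t^2 + 135*sqrt(2)*t^2/2 - 210*t - 126*sqrt(2)*t + 392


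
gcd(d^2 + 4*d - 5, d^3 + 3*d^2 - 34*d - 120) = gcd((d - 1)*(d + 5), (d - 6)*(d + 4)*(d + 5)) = d + 5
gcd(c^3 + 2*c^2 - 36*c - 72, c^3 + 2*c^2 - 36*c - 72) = c^3 + 2*c^2 - 36*c - 72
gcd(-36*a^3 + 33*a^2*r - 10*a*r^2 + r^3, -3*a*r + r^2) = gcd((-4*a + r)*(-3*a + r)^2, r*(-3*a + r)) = -3*a + r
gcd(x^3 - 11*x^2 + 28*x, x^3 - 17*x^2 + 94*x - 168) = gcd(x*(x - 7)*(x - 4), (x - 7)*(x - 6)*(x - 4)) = x^2 - 11*x + 28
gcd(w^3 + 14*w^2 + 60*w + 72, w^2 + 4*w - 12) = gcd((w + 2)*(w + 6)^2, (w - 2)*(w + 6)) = w + 6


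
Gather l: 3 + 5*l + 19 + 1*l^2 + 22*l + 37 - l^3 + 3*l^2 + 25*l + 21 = -l^3 + 4*l^2 + 52*l + 80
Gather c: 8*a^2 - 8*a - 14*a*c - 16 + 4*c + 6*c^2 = 8*a^2 - 8*a + 6*c^2 + c*(4 - 14*a) - 16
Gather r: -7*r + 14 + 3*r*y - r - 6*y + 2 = r*(3*y - 8) - 6*y + 16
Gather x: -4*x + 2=2 - 4*x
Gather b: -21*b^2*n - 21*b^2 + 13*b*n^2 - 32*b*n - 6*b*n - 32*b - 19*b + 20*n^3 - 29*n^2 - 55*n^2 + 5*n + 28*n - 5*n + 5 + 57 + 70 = b^2*(-21*n - 21) + b*(13*n^2 - 38*n - 51) + 20*n^3 - 84*n^2 + 28*n + 132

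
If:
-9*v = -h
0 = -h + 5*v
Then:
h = 0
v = 0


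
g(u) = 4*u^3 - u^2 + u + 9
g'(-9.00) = 991.00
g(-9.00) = -2997.00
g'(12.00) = 1705.00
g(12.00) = 6789.00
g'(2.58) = 75.72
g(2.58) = 73.62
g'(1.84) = 37.95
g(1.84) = 32.37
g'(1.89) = 40.09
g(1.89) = 34.32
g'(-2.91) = 108.44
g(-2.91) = -100.95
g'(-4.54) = 257.42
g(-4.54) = -390.46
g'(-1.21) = 20.99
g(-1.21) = -0.76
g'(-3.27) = 135.85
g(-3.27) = -144.83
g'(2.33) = 61.49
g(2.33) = 56.50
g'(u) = 12*u^2 - 2*u + 1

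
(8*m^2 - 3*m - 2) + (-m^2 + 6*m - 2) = 7*m^2 + 3*m - 4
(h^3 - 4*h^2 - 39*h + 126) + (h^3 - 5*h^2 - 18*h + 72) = 2*h^3 - 9*h^2 - 57*h + 198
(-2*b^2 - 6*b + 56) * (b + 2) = -2*b^3 - 10*b^2 + 44*b + 112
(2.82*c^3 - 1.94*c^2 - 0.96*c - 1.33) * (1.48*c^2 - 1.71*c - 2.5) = 4.1736*c^5 - 7.6934*c^4 - 5.1534*c^3 + 4.5232*c^2 + 4.6743*c + 3.325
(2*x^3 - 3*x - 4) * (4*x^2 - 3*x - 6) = 8*x^5 - 6*x^4 - 24*x^3 - 7*x^2 + 30*x + 24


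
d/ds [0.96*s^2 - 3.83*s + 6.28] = 1.92*s - 3.83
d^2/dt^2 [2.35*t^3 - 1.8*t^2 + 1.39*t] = 14.1*t - 3.6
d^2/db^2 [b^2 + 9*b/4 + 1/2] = 2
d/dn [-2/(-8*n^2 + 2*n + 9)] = 4*(1 - 8*n)/(-8*n^2 + 2*n + 9)^2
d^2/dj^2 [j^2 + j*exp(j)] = j*exp(j) + 2*exp(j) + 2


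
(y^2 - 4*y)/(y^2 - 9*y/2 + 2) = 2*y/(2*y - 1)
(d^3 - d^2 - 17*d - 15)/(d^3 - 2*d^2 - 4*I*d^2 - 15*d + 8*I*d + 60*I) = (d + 1)/(d - 4*I)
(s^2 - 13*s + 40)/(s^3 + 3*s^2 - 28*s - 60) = (s - 8)/(s^2 + 8*s + 12)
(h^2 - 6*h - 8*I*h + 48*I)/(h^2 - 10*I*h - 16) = (h - 6)/(h - 2*I)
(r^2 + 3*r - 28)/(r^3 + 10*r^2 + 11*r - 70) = (r - 4)/(r^2 + 3*r - 10)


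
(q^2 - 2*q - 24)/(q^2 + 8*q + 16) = (q - 6)/(q + 4)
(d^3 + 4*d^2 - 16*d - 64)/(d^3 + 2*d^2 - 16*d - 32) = (d + 4)/(d + 2)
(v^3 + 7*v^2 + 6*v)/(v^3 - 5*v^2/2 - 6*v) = 2*(v^2 + 7*v + 6)/(2*v^2 - 5*v - 12)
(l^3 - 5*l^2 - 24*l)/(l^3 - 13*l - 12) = l*(l - 8)/(l^2 - 3*l - 4)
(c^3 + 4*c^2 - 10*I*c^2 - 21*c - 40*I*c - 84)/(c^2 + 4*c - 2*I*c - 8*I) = (c^2 - 10*I*c - 21)/(c - 2*I)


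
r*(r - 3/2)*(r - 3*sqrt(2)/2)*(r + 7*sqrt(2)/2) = r^4 - 3*r^3/2 + 2*sqrt(2)*r^3 - 21*r^2/2 - 3*sqrt(2)*r^2 + 63*r/4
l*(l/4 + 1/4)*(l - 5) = l^3/4 - l^2 - 5*l/4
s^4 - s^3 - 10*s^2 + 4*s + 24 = (s - 3)*(s - 2)*(s + 2)^2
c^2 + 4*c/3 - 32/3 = (c - 8/3)*(c + 4)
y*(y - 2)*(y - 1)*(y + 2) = y^4 - y^3 - 4*y^2 + 4*y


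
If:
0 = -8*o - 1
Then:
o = -1/8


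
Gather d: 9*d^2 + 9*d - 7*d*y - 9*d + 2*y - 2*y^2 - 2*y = 9*d^2 - 7*d*y - 2*y^2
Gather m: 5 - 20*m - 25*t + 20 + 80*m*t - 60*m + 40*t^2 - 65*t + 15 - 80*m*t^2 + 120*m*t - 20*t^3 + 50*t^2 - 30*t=m*(-80*t^2 + 200*t - 80) - 20*t^3 + 90*t^2 - 120*t + 40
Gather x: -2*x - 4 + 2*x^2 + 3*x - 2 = 2*x^2 + x - 6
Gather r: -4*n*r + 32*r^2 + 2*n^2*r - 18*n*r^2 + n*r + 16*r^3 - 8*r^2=16*r^3 + r^2*(24 - 18*n) + r*(2*n^2 - 3*n)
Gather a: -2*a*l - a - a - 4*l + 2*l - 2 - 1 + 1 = a*(-2*l - 2) - 2*l - 2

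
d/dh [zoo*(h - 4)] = zoo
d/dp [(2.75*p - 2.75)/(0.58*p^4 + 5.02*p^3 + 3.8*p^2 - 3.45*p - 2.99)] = (1.595*p^4 + 13.805*p^3 + 10.45*p^2 - 9.4875*p - 8.2225)*(0.58*p^4 + 5.02*p^3 + 3.8*p^2 - 3.45*p - (p - 1)*(2.32*p^3 + 15.06*p^2 + 7.6*p - 3.45) - 2.99)/(0.58*p^4 + 5.02*p^3 + 3.8*p^2 - 3.45*p - 2.99)^3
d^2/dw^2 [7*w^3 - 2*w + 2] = 42*w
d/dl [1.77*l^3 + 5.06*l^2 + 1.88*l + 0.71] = 5.31*l^2 + 10.12*l + 1.88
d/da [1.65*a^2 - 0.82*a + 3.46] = 3.3*a - 0.82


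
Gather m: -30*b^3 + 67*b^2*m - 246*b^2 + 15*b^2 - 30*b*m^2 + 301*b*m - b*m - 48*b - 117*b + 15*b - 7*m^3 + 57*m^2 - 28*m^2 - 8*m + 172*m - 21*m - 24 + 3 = -30*b^3 - 231*b^2 - 150*b - 7*m^3 + m^2*(29 - 30*b) + m*(67*b^2 + 300*b + 143) - 21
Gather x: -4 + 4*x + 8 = 4*x + 4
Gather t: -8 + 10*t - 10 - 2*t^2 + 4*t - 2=-2*t^2 + 14*t - 20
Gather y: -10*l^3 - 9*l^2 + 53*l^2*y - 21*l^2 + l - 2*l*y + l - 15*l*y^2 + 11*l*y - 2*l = -10*l^3 - 30*l^2 - 15*l*y^2 + y*(53*l^2 + 9*l)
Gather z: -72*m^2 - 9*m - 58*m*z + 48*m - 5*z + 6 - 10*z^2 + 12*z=-72*m^2 + 39*m - 10*z^2 + z*(7 - 58*m) + 6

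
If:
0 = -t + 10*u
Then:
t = 10*u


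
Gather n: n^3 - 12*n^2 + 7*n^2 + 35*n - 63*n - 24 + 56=n^3 - 5*n^2 - 28*n + 32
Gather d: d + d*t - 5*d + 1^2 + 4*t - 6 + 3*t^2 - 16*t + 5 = d*(t - 4) + 3*t^2 - 12*t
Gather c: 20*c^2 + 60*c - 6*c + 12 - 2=20*c^2 + 54*c + 10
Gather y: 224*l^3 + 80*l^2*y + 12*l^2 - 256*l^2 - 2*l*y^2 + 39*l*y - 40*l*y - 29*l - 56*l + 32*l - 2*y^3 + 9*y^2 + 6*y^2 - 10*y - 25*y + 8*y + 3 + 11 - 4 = 224*l^3 - 244*l^2 - 53*l - 2*y^3 + y^2*(15 - 2*l) + y*(80*l^2 - l - 27) + 10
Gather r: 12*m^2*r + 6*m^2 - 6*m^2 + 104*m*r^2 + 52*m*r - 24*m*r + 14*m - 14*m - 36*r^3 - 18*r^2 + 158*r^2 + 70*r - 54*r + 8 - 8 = -36*r^3 + r^2*(104*m + 140) + r*(12*m^2 + 28*m + 16)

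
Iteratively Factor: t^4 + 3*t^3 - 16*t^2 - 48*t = (t)*(t^3 + 3*t^2 - 16*t - 48) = t*(t + 4)*(t^2 - t - 12) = t*(t + 3)*(t + 4)*(t - 4)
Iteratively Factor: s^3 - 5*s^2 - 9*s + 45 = (s + 3)*(s^2 - 8*s + 15) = (s - 5)*(s + 3)*(s - 3)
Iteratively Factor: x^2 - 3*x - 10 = (x + 2)*(x - 5)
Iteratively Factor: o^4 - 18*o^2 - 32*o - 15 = (o + 3)*(o^3 - 3*o^2 - 9*o - 5) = (o + 1)*(o + 3)*(o^2 - 4*o - 5) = (o + 1)^2*(o + 3)*(o - 5)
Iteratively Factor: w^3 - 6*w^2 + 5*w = (w - 1)*(w^2 - 5*w) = w*(w - 1)*(w - 5)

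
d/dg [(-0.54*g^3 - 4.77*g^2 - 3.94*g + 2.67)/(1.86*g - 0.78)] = (-2.0088*g^3 - 7.6086*g^2 + 7.4412*g - 1.893)/(3.4596*g^2 - 2.9016*g + 0.6084)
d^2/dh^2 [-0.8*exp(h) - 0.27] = -0.8*exp(h)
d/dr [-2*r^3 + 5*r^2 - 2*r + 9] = -6*r^2 + 10*r - 2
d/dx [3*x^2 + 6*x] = 6*x + 6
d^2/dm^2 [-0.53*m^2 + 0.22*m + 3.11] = -1.06000000000000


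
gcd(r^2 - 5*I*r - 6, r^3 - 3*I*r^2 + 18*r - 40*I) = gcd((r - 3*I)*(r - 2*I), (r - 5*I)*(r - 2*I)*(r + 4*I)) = r - 2*I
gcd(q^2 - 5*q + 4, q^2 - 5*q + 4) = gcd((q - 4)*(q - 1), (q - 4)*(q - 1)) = q^2 - 5*q + 4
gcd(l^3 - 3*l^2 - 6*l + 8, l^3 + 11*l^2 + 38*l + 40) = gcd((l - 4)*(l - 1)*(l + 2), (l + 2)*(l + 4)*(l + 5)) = l + 2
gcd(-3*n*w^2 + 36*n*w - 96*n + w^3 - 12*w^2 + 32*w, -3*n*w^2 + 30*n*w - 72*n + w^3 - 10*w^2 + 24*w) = -3*n*w + 12*n + w^2 - 4*w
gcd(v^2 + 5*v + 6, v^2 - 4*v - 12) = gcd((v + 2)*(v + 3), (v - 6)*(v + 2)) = v + 2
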